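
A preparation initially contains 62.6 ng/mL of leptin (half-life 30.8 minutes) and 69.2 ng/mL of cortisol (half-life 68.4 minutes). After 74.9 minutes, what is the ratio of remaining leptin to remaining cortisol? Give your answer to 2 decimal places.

0.36

leptin: 62.6 × (1/2)^(74.9/30.8) = 62.6 × (1/2)^2.4318 ≈ 11.602 ng/mL.
cortisol: 69.2 × (1/2)^(74.9/68.4) = 69.2 × (1/2)^1.095 ≈ 32.394 ng/mL.
Ratio ≈ 11.602 / 32.394 ≈ 0.35814.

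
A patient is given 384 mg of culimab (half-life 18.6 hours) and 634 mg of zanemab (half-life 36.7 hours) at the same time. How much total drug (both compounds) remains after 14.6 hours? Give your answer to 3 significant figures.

704 mg

culimab: 384 × (1/2)^(14.6/18.6) = 384 × (1/2)^0.78495 ≈ 222.86 mg.
zanemab: 634 × (1/2)^(14.6/36.7) = 634 × (1/2)^0.39782 ≈ 481.21 mg.
Total = 222.86 + 481.21 ≈ 704.07 mg.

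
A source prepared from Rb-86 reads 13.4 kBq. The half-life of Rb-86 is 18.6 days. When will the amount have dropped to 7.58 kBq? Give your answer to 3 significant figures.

Fraction remaining = 7.58/13.4 ≈ 0.56567.
n = log₂(13.4/7.58) = ln(1.7678)/ln 2 ≈ 0.82196 half-lives.
t = n × t½ = 0.82196 × 18.6 ≈ 15.289 days.

15.3 days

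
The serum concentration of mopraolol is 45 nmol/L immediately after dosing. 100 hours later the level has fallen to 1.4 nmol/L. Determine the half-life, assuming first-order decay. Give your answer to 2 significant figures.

A/A₀ = 1.4/45 ≈ 0.031111.
n = log₂(32.143) ≈ 5.0064 half-lives elapsed in 100 hours.
t½ = 100/5.0064 ≈ 19.974 hours.

20 hours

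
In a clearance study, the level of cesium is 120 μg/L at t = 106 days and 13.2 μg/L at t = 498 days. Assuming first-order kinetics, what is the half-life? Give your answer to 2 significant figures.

Over Δt = 498 − 106 = 392 days, the level fell by a factor of 120/13.2 ≈ 9.0909.
n = log₂(9.0909) ≈ 3.1844 half-lives, so t½ = 392/3.1844 ≈ 123.1 days.

120 days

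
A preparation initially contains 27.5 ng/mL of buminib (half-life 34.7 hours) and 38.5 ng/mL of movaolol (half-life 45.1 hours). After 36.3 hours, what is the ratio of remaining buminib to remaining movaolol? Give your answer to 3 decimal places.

buminib: 27.5 × (1/2)^(36.3/34.7) = 27.5 × (1/2)^1.0461 ≈ 13.317 ng/mL.
movaolol: 38.5 × (1/2)^(36.3/45.1) = 38.5 × (1/2)^0.80488 ≈ 22.038 ng/mL.
Ratio ≈ 13.317 / 22.038 ≈ 0.6043.

0.604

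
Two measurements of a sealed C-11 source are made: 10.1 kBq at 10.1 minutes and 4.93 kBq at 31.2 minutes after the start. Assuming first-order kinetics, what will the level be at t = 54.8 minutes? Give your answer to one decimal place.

2.2 kBq

Over Δt = 31.2 − 10.1 = 21.1 minutes, the level fell by a factor of 10.1/4.93 ≈ 2.0487.
n = log₂(2.0487) ≈ 1.0347 half-lives, so t½ = 21.1/1.0347 ≈ 20.392 minutes.
From t = 31.2 to t = 54.8: 4.93 × (1/2)^((54.8−31.2)/20.392) ≈ 2.2104 kBq.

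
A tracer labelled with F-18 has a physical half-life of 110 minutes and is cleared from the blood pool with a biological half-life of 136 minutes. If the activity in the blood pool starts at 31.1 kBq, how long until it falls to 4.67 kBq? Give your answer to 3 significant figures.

1/t_eff = 1/t_phys + 1/t_biol = 1/110 + 1/136 = 0.016444 per minute.
t_eff = 110 × 136 / (110 + 136) ≈ 60.813 minutes.
n = log₂(31.1/4.67) ≈ 2.7354; t = 2.7354 × 60.813 ≈ 166.35 minutes.

166 minutes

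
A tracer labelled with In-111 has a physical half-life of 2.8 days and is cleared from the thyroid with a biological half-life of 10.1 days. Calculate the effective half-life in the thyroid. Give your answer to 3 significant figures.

2.19 days

1/t_eff = 1/t_phys + 1/t_biol = 1/2.8 + 1/10.1 = 0.45615 per day.
t_eff = 2.8 × 10.1 / (2.8 + 10.1) ≈ 2.1922 days.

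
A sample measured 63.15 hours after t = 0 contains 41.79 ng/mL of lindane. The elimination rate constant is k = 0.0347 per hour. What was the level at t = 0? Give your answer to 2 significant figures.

t½ = ln 2 / k = 0.69315 / 0.0347 ≈ 19.975 hours.
Number of half-lives elapsed: n = 63.15/19.975 ≈ 3.1614.
A₀ = A × 2^n = 41.79 × 2^3.1614 = 41.79 × 8.9469 ≈ 373.89 ng/mL.

370 ng/mL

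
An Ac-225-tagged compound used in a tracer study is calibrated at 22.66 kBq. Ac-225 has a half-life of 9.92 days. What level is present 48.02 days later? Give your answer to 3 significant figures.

0.791 kBq

Number of half-lives: n = 48.02/9.92 ≈ 4.8407.
Remaining = 22.66 × (1/2)^4.8407 = 22.66 × 0.034898 ≈ 0.79078 kBq.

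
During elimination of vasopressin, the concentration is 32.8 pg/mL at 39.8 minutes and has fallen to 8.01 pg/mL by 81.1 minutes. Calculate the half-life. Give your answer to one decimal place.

20.3 minutes

Over Δt = 81.1 − 39.8 = 41.3 minutes, the level fell by a factor of 32.8/8.01 ≈ 4.0949.
n = log₂(4.0949) ≈ 2.0338 half-lives, so t½ = 41.3/2.0338 ≈ 20.307 minutes.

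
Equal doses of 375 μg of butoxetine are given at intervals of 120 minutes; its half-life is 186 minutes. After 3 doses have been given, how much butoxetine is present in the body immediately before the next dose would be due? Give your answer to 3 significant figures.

491 μg

The 3 doses were given 360, 240, 120 minutes ago.
Total = 375·(1/2)^(360/186) + 375·(1/2)^(240/186) + 375·(1/2)^(120/186)
      = 98.038 + 153.32 + 239.78 ≈ 491.14 μg.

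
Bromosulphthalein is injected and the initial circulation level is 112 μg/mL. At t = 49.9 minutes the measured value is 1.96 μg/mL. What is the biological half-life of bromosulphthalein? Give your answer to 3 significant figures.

A/A₀ = 1.96/112 ≈ 0.0175.
n = log₂(57.143) ≈ 5.8365 half-lives elapsed in 49.9 minutes.
t½ = 49.9/5.8365 ≈ 8.5496 minutes.

8.55 minutes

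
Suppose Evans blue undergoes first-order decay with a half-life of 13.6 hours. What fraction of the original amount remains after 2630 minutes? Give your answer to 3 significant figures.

2630 minutes = 43.8333 hours.
n = 43.8333/13.6 ≈ 3.223 half-lives.
Fraction remaining = (1/2)^3.223 ≈ 0.10709.

0.107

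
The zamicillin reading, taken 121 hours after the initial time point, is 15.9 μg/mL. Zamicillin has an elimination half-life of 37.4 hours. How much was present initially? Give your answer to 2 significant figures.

Number of half-lives elapsed: n = 121/37.4 ≈ 3.2353.
A₀ = A × 2^n = 15.9 × 2^3.2353 = 15.9 × 9.4172 ≈ 149.73 μg/mL.

150 μg/mL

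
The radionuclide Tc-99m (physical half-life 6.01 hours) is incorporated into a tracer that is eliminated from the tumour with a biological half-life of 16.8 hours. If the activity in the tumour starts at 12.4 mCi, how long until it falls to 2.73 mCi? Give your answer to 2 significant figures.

9.7 hours

1/t_eff = 1/t_phys + 1/t_biol = 1/6.01 + 1/16.8 = 0.22591 per hour.
t_eff = 6.01 × 16.8 / (6.01 + 16.8) ≈ 4.4265 hours.
n = log₂(12.4/2.73) ≈ 2.1834; t = 2.1834 × 4.4265 ≈ 9.6646 hours.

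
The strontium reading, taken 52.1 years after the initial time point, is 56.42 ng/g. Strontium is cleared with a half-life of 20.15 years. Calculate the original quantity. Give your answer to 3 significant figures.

Number of half-lives elapsed: n = 52.1/20.15 ≈ 2.5856.
A₀ = A × 2^n = 56.42 × 2^2.5856 = 56.42 × 6.0027 ≈ 338.67 ng/g.

339 ng/g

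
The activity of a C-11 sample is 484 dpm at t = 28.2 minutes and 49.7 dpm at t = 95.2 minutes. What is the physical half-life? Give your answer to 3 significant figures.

Over Δt = 95.2 − 28.2 = 67 minutes, the level fell by a factor of 484/49.7 ≈ 9.7384.
n = log₂(9.7384) ≈ 3.2837 half-lives, so t½ = 67/3.2837 ≈ 20.404 minutes.

20.4 minutes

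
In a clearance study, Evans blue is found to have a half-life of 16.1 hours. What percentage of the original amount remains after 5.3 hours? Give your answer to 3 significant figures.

79.6%

n = 5.3/16.1 ≈ 0.32919 half-lives.
Fraction remaining = (1/2)^0.32919 ≈ 0.79598, i.e. 79.598%.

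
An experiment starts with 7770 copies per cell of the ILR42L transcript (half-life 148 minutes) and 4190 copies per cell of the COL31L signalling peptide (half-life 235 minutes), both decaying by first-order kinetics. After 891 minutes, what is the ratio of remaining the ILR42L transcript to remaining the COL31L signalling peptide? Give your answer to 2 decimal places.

0.40

ILR42L transcript: 7770 × (1/2)^(891/148) = 7770 × (1/2)^6.0203 ≈ 119.71 copies per cell.
COL31L signalling peptide: 4190 × (1/2)^(891/235) = 4190 × (1/2)^3.7915 ≈ 302.6 copies per cell.
Ratio ≈ 119.71 / 302.6 ≈ 0.39562.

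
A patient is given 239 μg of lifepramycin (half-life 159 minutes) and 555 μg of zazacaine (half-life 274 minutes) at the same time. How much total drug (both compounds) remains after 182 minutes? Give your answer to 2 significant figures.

lifepramycin: 239 × (1/2)^(182/159) = 239 × (1/2)^1.1447 ≈ 108.1 μg.
zazacaine: 555 × (1/2)^(182/274) = 555 × (1/2)^0.66423 ≈ 350.22 μg.
Total = 108.1 + 350.22 ≈ 458.32 μg.

460 μg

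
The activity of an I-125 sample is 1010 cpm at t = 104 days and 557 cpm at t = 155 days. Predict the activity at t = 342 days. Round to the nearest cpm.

Over Δt = 155 − 104 = 51 days, the level fell by a factor of 1010/557 ≈ 1.8133.
n = log₂(1.8133) ≈ 0.85861 half-lives, so t½ = 51/0.85861 ≈ 59.399 days.
From t = 155 to t = 342: 557 × (1/2)^((342−155)/59.399) ≈ 62.827 cpm.

63 cpm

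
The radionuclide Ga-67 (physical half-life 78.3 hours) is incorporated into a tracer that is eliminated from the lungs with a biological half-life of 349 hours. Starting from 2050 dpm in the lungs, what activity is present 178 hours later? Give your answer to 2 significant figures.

300 dpm

1/t_eff = 1/t_phys + 1/t_biol = 1/78.3 + 1/349 = 0.015637 per hour.
t_eff = 78.3 × 349 / (78.3 + 349) ≈ 63.952 hours.
Remaining = 2050 × (1/2)^(178/63.952) = 2050 × (1/2)^2.7833 ≈ 297.77 dpm.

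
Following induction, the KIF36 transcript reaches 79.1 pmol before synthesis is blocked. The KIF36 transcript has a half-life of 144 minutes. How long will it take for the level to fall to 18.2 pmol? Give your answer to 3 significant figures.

Fraction remaining = 18.2/79.1 ≈ 0.23009.
n = log₂(79.1/18.2) = ln(4.3462)/ln 2 ≈ 2.1197 half-lives.
t = n × t½ = 2.1197 × 144 ≈ 305.24 minutes.

305 minutes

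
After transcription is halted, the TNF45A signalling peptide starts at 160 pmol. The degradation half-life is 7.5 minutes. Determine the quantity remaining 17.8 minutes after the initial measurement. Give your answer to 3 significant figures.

30.9 pmol

Number of half-lives: n = 17.8/7.5 ≈ 2.3733.
Remaining = 160 × (1/2)^2.3733 = 160 × 0.193 ≈ 30.88 pmol.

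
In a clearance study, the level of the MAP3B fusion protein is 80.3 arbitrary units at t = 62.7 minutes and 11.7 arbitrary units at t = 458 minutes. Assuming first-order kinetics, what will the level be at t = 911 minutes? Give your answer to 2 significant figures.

1.3 arbitrary units

Over Δt = 458 − 62.7 = 395.3 minutes, the level fell by a factor of 80.3/11.7 ≈ 6.8632.
n = log₂(6.8632) ≈ 2.7789 half-lives, so t½ = 395.3/2.7789 ≈ 142.25 minutes.
From t = 458 to t = 911: 11.7 × (1/2)^((911−458)/142.25) ≈ 1.2869 arbitrary units.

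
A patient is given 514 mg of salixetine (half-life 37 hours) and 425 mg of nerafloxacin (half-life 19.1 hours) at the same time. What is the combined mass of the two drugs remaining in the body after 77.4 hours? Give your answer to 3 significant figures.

salixetine: 514 × (1/2)^(77.4/37) = 514 × (1/2)^2.0919 ≈ 120.57 mg.
nerafloxacin: 425 × (1/2)^(77.4/19.1) = 425 × (1/2)^4.0524 ≈ 25.616 mg.
Total = 120.57 + 25.616 ≈ 146.19 mg.

146 mg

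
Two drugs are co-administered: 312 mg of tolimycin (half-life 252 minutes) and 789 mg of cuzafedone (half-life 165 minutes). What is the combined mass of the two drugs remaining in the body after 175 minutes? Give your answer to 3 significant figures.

571 mg

tolimycin: 312 × (1/2)^(175/252) = 312 × (1/2)^0.69444 ≈ 192.8 mg.
cuzafedone: 789 × (1/2)^(175/165) = 789 × (1/2)^1.0606 ≈ 378.27 mg.
Total = 192.8 + 378.27 ≈ 571.07 mg.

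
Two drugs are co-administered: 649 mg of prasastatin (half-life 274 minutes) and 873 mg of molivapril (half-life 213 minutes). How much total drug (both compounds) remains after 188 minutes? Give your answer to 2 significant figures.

prasastatin: 649 × (1/2)^(188/274) = 649 × (1/2)^0.68613 ≈ 403.37 mg.
molivapril: 873 × (1/2)^(188/213) = 873 × (1/2)^0.88263 ≈ 473.5 mg.
Total = 403.37 + 473.5 ≈ 876.86 mg.

880 mg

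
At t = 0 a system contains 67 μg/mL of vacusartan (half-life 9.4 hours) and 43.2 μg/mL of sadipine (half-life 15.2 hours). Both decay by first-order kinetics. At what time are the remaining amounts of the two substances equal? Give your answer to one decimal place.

Set 67·(1/2)^(t/9.4) = 43.2·(1/2)^(t/15.2).
Taking log₂: log₂(67/43.2) = t·(1/9.4 − 1/15.2).
log₂(1.5509) = 0.63313; 1/9.4 − 1/15.2 = 0.040594.
t = 0.63313 / 0.040594 ≈ 15.597 hours.

15.6 hours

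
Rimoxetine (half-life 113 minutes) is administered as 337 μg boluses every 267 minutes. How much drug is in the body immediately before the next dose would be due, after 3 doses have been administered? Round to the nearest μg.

The 3 doses were given 801, 534, 267 minutes ago.
Total = 337·(1/2)^(801/113) + 337·(1/2)^(534/113) + 337·(1/2)^(267/113)
      = 2.4762 + 12.737 + 65.516 ≈ 80.729 μg.

81 μg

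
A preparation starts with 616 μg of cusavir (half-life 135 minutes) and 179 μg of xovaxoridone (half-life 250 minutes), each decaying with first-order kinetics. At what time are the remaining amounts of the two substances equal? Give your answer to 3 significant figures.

523 minutes

Set 616·(1/2)^(t/135) = 179·(1/2)^(t/250).
Taking log₂: log₂(616/179) = t·(1/135 − 1/250).
log₂(3.4413) = 1.783; 1/135 − 1/250 = 0.0034074.
t = 1.783 / 0.0034074 ≈ 523.26 minutes.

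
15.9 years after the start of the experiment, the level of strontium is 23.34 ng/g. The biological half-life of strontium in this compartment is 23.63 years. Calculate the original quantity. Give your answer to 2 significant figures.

37 ng/g

Number of half-lives elapsed: n = 15.9/23.63 ≈ 0.67287.
A₀ = A × 2^n = 23.34 × 2^0.67287 = 23.34 × 1.5942 ≈ 37.21 ng/g.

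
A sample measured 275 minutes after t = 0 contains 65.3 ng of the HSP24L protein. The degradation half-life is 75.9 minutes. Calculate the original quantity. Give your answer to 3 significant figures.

Number of half-lives elapsed: n = 275/75.9 ≈ 3.6232.
A₀ = A × 2^n = 65.3 × 2^3.6232 = 65.3 × 12.322 ≈ 804.64 ng.

805 ng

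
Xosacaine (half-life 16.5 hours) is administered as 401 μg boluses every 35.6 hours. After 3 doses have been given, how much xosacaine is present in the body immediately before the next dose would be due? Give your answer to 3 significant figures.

The 3 doses were given 106.8, 71.2, 35.6 hours ago.
Total = 401·(1/2)^(106.8/16.5) + 401·(1/2)^(71.2/16.5) + 401·(1/2)^(35.6/16.5)
      = 4.515 + 20.144 + 89.877 ≈ 114.54 μg.

115 μg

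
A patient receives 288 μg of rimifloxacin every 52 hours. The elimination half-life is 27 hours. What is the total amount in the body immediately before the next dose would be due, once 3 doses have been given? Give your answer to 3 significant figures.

101 μg

The 3 doses were given 156, 104, 52 hours ago.
Total = 288·(1/2)^(156/27) + 288·(1/2)^(104/27) + 288·(1/2)^(52/27)
      = 5.2494 + 19.947 + 75.793 ≈ 100.99 μg.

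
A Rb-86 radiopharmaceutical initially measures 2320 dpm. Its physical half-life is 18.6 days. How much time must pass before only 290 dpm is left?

55.8 days

290/2320 = 1/8, so 3 half-lives have elapsed.
t = 3 × 18.6 = 55.8 days.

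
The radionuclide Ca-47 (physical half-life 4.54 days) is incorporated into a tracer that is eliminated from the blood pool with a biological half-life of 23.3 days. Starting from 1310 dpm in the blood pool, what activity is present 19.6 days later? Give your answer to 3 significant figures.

36.7 dpm

1/t_eff = 1/t_phys + 1/t_biol = 1/4.54 + 1/23.3 = 0.26318 per day.
t_eff = 4.54 × 23.3 / (4.54 + 23.3) ≈ 3.7996 days.
Remaining = 1310 × (1/2)^(19.6/3.7996) = 1310 × (1/2)^5.1584 ≈ 36.681 dpm.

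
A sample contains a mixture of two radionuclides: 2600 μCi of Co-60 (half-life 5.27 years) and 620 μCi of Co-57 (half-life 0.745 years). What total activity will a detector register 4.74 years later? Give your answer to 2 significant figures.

1400 μCi

Co-60: 2600 × (1/2)^(4.74/5.27) = 2600 × (1/2)^0.89943 ≈ 1393.9 μCi.
Co-57: 620 × (1/2)^(4.74/0.745) = 620 × (1/2)^6.3624 ≈ 7.5355 μCi.
Total = 1393.9 + 7.5355 ≈ 1401.4 μCi.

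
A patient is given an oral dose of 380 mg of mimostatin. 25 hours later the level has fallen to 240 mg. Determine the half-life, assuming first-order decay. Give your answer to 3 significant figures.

A/A₀ = 240/380 ≈ 0.63158.
n = log₂(1.5833) ≈ 0.66297 half-lives elapsed in 25 hours.
t½ = 25/0.66297 ≈ 37.709 hours.

37.7 hours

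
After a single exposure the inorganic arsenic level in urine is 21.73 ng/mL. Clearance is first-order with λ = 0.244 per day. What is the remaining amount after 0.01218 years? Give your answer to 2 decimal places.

7.34 ng/mL

t½ = ln 2 / λ = 0.69315 / 0.244 ≈ 2.8408 days.
Convert the elapsed time: 0.01218 years = 4.4457 days.
Number of half-lives: n = 4.4457/2.8408 ≈ 1.565.
Remaining = 21.73 × (1/2)^1.565 = 21.73 × 0.33799 ≈ 7.3444 ng/mL.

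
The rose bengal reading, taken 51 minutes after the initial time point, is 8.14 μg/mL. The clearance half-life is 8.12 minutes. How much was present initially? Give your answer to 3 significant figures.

Number of half-lives elapsed: n = 51/8.12 ≈ 6.2808.
A₀ = A × 2^n = 8.14 × 2^6.2808 = 8.14 × 77.751 ≈ 632.89 μg/mL.

633 μg/mL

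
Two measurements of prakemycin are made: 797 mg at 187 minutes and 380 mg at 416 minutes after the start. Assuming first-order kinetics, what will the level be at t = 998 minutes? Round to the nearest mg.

Over Δt = 416 − 187 = 229 minutes, the level fell by a factor of 797/380 ≈ 2.0974.
n = log₂(2.0974) ≈ 1.0686 half-lives, so t½ = 229/1.0686 ≈ 214.3 minutes.
From t = 416 to t = 998: 380 × (1/2)^((998−416)/214.3) ≈ 57.843 mg.

58 mg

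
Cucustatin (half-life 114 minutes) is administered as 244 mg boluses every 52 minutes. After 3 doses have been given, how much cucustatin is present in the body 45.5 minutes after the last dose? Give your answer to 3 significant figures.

418 mg

The 3 doses were given 149.5, 97.5, 45.5 minutes ago.
Total = 244·(1/2)^(149.5/114) + 244·(1/2)^(97.5/114) + 244·(1/2)^(45.5/114)
      = 98.315 + 134.87 + 185.03 ≈ 418.22 mg.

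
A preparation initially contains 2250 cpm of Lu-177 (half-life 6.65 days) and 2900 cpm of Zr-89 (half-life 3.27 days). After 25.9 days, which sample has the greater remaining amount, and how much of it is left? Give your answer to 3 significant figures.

Lu-177: 2250 × (1/2)^3.8947 ≈ 151.27 cpm.
Zr-89: 2900 × (1/2)^7.9205 ≈ 11.97 cpm.
Lu-177 has more remaining, at ≈ 151.27 cpm.

Lu-177, 151 cpm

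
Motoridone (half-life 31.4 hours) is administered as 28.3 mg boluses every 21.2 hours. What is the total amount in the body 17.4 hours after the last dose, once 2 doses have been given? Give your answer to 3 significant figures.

The 2 doses were given 38.6, 17.4 hours ago.
Total = 28.3·(1/2)^(38.6/31.4) + 28.3·(1/2)^(17.4/31.4)
      = 12.071 + 19.274 ≈ 31.345 mg.

31.3 mg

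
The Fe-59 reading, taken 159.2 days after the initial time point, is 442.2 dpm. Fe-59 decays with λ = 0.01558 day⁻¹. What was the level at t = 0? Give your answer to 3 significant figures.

t½ = ln 2 / λ = 0.69315 / 0.01558 ≈ 44.49 days.
Number of half-lives elapsed: n = 159.2/44.49 ≈ 3.5784.
A₀ = A × 2^n = 442.2 × 2^3.5784 = 442.2 × 11.945 ≈ 5282.2 dpm.

5280 dpm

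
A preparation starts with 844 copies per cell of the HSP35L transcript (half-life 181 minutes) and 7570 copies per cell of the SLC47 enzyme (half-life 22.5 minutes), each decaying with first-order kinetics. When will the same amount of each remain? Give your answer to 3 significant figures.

Set 844·(1/2)^(t/181) = 7570·(1/2)^(t/22.5).
Taking log₂: log₂(844/7570) = t·(1/181 − 1/22.5).
log₂(0.11149) = -3.165; 1/181 − 1/22.5 = -0.03892.
t = -3.165 / -0.03892 ≈ 81.321 minutes.

81.3 minutes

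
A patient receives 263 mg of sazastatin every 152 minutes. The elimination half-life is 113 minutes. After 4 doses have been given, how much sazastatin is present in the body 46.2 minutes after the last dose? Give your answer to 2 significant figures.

The 4 doses were given 502.2, 350.2, 198.2, 46.2 minutes ago.
Total = 263·(1/2)^(502.2/113) + 263·(1/2)^(350.2/113) + 263·(1/2)^(198.2/113) + 263·(1/2)^(46.2/113)
      = 12.081 + 30.692 + 77.975 + 198.1 ≈ 318.85 mg.

320 mg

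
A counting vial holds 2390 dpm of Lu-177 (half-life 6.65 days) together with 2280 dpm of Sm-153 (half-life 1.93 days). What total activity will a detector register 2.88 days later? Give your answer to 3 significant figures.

Lu-177: 2390 × (1/2)^(2.88/6.65) = 2390 × (1/2)^0.43308 ≈ 1770.2 dpm.
Sm-153: 2280 × (1/2)^(2.88/1.93) = 2280 × (1/2)^1.4922 ≈ 810.46 dpm.
Total = 1770.2 + 810.46 ≈ 2580.7 dpm.

2580 dpm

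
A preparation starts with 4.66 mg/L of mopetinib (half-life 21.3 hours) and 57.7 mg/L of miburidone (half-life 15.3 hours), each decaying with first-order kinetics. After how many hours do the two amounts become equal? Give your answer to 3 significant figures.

Set 4.66·(1/2)^(t/21.3) = 57.7·(1/2)^(t/15.3).
Taking log₂: log₂(4.66/57.7) = t·(1/21.3 − 1/15.3).
log₂(0.080763) = -3.6302; 1/21.3 − 1/15.3 = -0.018411.
t = -3.6302 / -0.018411 ≈ 197.17 hours.

197 hours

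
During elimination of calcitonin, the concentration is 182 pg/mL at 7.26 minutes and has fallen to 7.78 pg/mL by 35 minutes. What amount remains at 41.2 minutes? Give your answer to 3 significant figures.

Over Δt = 35 − 7.26 = 27.74 minutes, the level fell by a factor of 182/7.78 ≈ 23.393.
n = log₂(23.393) ≈ 4.548 half-lives, so t½ = 27.74/4.548 ≈ 6.0994 minutes.
From t = 35 to t = 41.2: 7.78 × (1/2)^((41.2−35)/6.0994) ≈ 3.8458 pg/mL.

3.85 pg/mL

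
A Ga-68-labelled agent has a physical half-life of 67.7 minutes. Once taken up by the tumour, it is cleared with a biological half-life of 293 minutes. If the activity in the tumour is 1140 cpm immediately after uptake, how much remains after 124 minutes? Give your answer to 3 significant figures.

239 cpm

1/t_eff = 1/t_phys + 1/t_biol = 1/67.7 + 1/293 = 0.018184 per minute.
t_eff = 67.7 × 293 / (67.7 + 293) ≈ 54.993 minutes.
Remaining = 1140 × (1/2)^(124/54.993) = 1140 × (1/2)^2.2548 ≈ 238.86 cpm.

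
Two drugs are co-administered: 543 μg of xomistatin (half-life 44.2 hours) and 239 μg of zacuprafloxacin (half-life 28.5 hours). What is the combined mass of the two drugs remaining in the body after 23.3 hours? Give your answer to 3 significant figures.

512 μg

xomistatin: 543 × (1/2)^(23.3/44.2) = 543 × (1/2)^0.52715 ≈ 376.8 μg.
zacuprafloxacin: 239 × (1/2)^(23.3/28.5) = 239 × (1/2)^0.81754 ≈ 135.61 μg.
Total = 376.8 + 135.61 ≈ 512.41 μg.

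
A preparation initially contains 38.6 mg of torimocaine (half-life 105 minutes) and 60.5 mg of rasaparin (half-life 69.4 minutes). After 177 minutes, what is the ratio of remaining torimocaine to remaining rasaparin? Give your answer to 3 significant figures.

torimocaine: 38.6 × (1/2)^(177/105) = 38.6 × (1/2)^1.6857 ≈ 11.999 mg.
rasaparin: 60.5 × (1/2)^(177/69.4) = 60.5 × (1/2)^2.5504 ≈ 10.328 mg.
Ratio ≈ 11.999 / 10.328 ≈ 1.1618.

1.16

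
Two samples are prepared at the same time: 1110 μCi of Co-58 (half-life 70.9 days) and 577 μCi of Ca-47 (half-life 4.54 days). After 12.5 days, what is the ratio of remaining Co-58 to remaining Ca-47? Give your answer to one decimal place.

11.5

Co-58: 1110 × (1/2)^(12.5/70.9) = 1110 × (1/2)^0.1763 ≈ 982.31 μCi.
Ca-47: 577 × (1/2)^(12.5/4.54) = 577 × (1/2)^2.7533 ≈ 85.575 μCi.
Ratio ≈ 982.31 / 85.575 ≈ 11.479.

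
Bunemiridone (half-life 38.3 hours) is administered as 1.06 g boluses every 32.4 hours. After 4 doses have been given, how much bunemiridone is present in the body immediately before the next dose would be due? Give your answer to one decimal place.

The 4 doses were given 129.6, 97.2, 64.8, 32.4 hours ago.
Total = 1.06·(1/2)^(129.6/38.3) + 1.06·(1/2)^(97.2/38.3) + 1.06·(1/2)^(64.8/38.3) + 1.06·(1/2)^(32.4/38.3)
      = 0.10155 + 0.18253 + 0.32809 + 0.58972 ≈ 1.2019 g.

1.2 g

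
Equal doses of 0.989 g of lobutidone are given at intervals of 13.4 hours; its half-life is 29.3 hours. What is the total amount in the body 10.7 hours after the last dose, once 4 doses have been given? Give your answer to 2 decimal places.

2.03 g

The 4 doses were given 50.9, 37.5, 24.1, 10.7 hours ago.
Total = 0.989·(1/2)^(50.9/29.3) + 0.989·(1/2)^(37.5/29.3) + 0.989·(1/2)^(24.1/29.3) + 0.989·(1/2)^(10.7/29.3)
      = 0.29665 + 0.4073 + 0.55923 + 0.76783 ≈ 2.031 g.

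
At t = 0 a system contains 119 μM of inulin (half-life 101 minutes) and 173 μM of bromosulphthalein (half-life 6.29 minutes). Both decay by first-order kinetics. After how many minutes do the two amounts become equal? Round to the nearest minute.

Set 119·(1/2)^(t/101) = 173·(1/2)^(t/6.29).
Taking log₂: log₂(119/173) = t·(1/101 − 1/6.29).
log₂(0.68786) = -0.53981; 1/101 − 1/6.29 = -0.14908.
t = -0.53981 / -0.14908 ≈ 3.6209 minutes.

4 minutes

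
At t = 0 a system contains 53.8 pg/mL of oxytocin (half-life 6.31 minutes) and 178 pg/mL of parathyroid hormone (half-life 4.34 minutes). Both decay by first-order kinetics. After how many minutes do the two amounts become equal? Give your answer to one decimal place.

24.0 minutes

Set 53.8·(1/2)^(t/6.31) = 178·(1/2)^(t/4.34).
Taking log₂: log₂(53.8/178) = t·(1/6.31 − 1/4.34).
log₂(0.30225) = -1.7262; 1/6.31 − 1/4.34 = -0.071936.
t = -1.7262 / -0.071936 ≈ 23.996 minutes.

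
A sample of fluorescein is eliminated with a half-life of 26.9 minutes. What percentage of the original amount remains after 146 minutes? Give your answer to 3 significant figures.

2.32%

n = 146/26.9 ≈ 5.4275 half-lives.
Fraction remaining = (1/2)^5.4275 ≈ 0.023236, i.e. 2.3236%.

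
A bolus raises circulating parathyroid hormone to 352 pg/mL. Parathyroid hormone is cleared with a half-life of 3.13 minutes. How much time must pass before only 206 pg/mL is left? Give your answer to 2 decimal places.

2.42 minutes

Fraction remaining = 206/352 ≈ 0.58523.
n = log₂(352/206) = ln(1.7087)/ln 2 ≈ 0.77293 half-lives.
t = n × t½ = 0.77293 × 3.13 ≈ 2.4193 minutes.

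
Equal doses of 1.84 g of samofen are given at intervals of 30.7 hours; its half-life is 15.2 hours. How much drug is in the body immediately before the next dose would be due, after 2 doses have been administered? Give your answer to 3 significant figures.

The 2 doses were given 61.4, 30.7 hours ago.
Total = 1.84·(1/2)^(61.4/15.2) + 1.84·(1/2)^(30.7/15.2)
      = 0.1119 + 0.45375 ≈ 0.56565 g.

0.566 g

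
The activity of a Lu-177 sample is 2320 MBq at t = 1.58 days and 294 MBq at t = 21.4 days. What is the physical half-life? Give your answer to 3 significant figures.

Over Δt = 21.4 − 1.58 = 19.82 days, the level fell by a factor of 2320/294 ≈ 7.8912.
n = log₂(7.8912) ≈ 2.9802 half-lives, so t½ = 19.82/2.9802 ≈ 6.6505 days.

6.65 days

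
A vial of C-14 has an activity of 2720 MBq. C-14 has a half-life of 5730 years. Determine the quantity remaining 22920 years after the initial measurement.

170 MBq

Elapsed time is 4 half-lives (22920/5730).
Each half-life halves the amount: 2720 × (1/2)^4 = 2720/16 = 170 MBq.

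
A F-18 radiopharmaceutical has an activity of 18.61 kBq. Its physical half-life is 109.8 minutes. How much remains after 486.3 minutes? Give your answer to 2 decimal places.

0.86 kBq

Number of half-lives: n = 486.3/109.8 ≈ 4.429.
Remaining = 18.61 × (1/2)^4.429 = 18.61 × 0.046425 ≈ 0.86396 kBq.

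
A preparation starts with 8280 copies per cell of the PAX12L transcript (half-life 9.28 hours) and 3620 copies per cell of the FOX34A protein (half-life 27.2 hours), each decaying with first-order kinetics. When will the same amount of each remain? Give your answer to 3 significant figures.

Set 8280·(1/2)^(t/9.28) = 3620·(1/2)^(t/27.2).
Taking log₂: log₂(8280/3620) = t·(1/9.28 − 1/27.2).
log₂(2.2873) = 1.1936; 1/9.28 − 1/27.2 = 0.070994.
t = 1.1936 / 0.070994 ≈ 16.813 hours.

16.8 hours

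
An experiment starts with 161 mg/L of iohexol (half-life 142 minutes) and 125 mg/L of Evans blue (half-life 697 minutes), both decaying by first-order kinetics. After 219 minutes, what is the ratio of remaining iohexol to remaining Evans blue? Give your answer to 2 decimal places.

iohexol: 161 × (1/2)^(219/142) = 161 × (1/2)^1.5423 ≈ 55.279 mg/L.
Evans blue: 125 × (1/2)^(219/697) = 125 × (1/2)^0.3142 ≈ 100.54 mg/L.
Ratio ≈ 55.279 / 100.54 ≈ 0.54984.

0.55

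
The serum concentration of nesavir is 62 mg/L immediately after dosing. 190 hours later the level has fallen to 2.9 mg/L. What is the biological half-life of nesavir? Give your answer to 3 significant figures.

43.0 hours

A/A₀ = 2.9/62 ≈ 0.046774.
n = log₂(21.379) ≈ 4.4181 half-lives elapsed in 190 hours.
t½ = 190/4.4181 ≈ 43.004 hours.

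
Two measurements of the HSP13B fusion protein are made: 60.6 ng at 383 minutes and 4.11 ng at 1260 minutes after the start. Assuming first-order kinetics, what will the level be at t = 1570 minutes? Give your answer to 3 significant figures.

Over Δt = 1260 − 383 = 877 minutes, the level fell by a factor of 60.6/4.11 ≈ 14.745.
n = log₂(14.745) ≈ 3.8821 half-lives, so t½ = 877/3.8821 ≈ 225.91 minutes.
From t = 1260 to t = 1570: 4.11 × (1/2)^((1570−1260)/225.91) ≈ 1.5877 ng.

1.59 ng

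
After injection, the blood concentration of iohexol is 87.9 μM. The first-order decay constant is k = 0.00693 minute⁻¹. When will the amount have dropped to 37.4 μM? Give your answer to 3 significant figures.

t½ = ln 2 / k = 0.69315 / 0.00693 ≈ 100.02 minutes.
Fraction remaining = 37.4/87.9 ≈ 0.42548.
n = log₂(87.9/37.4) = ln(2.3503)/ln 2 ≈ 1.2328 half-lives.
t = n × t½ = 1.2328 × 100.02 ≈ 123.31 minutes.

123 minutes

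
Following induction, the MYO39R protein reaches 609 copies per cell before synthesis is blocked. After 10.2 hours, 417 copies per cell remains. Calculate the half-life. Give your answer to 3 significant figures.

18.7 hours

A/A₀ = 417/609 ≈ 0.68473.
n = log₂(1.4604) ≈ 0.54639 half-lives elapsed in 10.2 hours.
t½ = 10.2/0.54639 ≈ 18.668 hours.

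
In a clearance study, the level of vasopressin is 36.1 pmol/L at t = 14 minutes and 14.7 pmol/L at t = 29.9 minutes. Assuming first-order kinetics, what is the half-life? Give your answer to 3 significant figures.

12.3 minutes

Over Δt = 29.9 − 14 = 15.9 minutes, the level fell by a factor of 36.1/14.7 ≈ 2.4558.
n = log₂(2.4558) ≈ 1.2962 half-lives, so t½ = 15.9/1.2962 ≈ 12.267 minutes.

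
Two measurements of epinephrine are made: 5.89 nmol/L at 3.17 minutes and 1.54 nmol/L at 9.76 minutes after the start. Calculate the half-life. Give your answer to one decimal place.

3.4 minutes

Over Δt = 9.76 − 3.17 = 6.59 minutes, the level fell by a factor of 5.89/1.54 ≈ 3.8247.
n = log₂(3.8247) ≈ 1.9353 half-lives, so t½ = 6.59/1.9353 ≈ 3.4051 minutes.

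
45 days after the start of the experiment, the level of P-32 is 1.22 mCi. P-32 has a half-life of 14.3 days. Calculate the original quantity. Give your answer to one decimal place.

Number of half-lives elapsed: n = 45/14.3 ≈ 3.1469.
A₀ = A × 2^n = 1.22 × 2^3.1469 = 1.22 × 8.8572 ≈ 10.806 mCi.

10.8 mCi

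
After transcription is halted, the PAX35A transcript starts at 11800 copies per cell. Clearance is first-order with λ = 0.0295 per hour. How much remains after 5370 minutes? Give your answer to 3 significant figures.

842 copies per cell

t½ = ln 2 / λ = 0.69315 / 0.0295 ≈ 23.497 hours.
Convert the elapsed time: 5370 minutes = 89.5 hours.
Number of half-lives: n = 89.5/23.497 ≈ 3.8091.
Remaining = 11800 × (1/2)^3.8091 = 11800 × 0.071343 ≈ 841.85 copies per cell.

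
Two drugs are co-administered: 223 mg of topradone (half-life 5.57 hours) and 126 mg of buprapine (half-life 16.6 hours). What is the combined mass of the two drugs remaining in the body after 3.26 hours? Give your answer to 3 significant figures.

topradone: 223 × (1/2)^(3.26/5.57) = 223 × (1/2)^0.58528 ≈ 148.63 mg.
buprapine: 126 × (1/2)^(3.26/16.6) = 126 × (1/2)^0.19639 ≈ 109.96 mg.
Total = 148.63 + 109.96 ≈ 258.6 mg.

259 mg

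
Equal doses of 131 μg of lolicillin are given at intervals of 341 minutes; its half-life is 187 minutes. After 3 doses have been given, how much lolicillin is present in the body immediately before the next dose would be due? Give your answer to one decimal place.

50.4 μg

The 3 doses were given 1023, 682, 341 minutes ago.
Total = 131·(1/2)^(1023/187) + 131·(1/2)^(682/187) + 131·(1/2)^(341/187)
      = 2.9543 + 10.457 + 37.011 ≈ 50.422 μg.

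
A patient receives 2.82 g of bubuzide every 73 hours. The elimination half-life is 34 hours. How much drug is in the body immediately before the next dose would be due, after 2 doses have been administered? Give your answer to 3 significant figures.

The 2 doses were given 146, 73 hours ago.
Total = 2.82·(1/2)^(146/34) + 2.82·(1/2)^(73/34)
      = 0.14374 + 0.63668 ≈ 0.78042 g.

0.780 g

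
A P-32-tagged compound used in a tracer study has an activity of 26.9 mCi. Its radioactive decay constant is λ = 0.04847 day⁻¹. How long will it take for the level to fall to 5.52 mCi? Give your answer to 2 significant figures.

t½ = ln 2 / λ = 0.69315 / 0.04847 ≈ 14.301 days.
Fraction remaining = 5.52/26.9 ≈ 0.2052.
n = log₂(26.9/5.52) = ln(4.8732)/ln 2 ≈ 2.2849 half-lives.
t = n × t½ = 2.2849 × 14.301 ≈ 32.675 days.

33 days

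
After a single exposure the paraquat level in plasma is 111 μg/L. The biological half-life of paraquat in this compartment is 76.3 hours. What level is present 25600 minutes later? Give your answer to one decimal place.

2.3 μg/L

Convert the elapsed time: 25600 minutes = 426.667 hours.
Number of half-lives: n = 426.667/76.3 ≈ 5.592.
Remaining = 111 × (1/2)^5.592 = 111 × 0.020733 ≈ 2.3013 μg/L.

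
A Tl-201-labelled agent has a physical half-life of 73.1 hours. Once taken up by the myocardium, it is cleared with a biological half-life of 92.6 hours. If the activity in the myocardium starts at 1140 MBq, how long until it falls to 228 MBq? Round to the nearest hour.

1/t_eff = 1/t_phys + 1/t_biol = 1/73.1 + 1/92.6 = 0.024479 per hour.
t_eff = 73.1 × 92.6 / (73.1 + 92.6) ≈ 40.851 hours.
n = log₂(1140/228) ≈ 2.3219; t = 2.3219 × 40.851 ≈ 94.854 hours.

95 hours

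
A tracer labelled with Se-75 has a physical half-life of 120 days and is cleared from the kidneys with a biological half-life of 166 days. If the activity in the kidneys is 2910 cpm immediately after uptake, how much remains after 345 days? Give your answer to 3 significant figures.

93.9 cpm

1/t_eff = 1/t_phys + 1/t_biol = 1/120 + 1/166 = 0.014357 per day.
t_eff = 120 × 166 / (120 + 166) ≈ 69.65 days.
Remaining = 2910 × (1/2)^(345/69.65) = 2910 × (1/2)^4.9533 ≈ 93.928 cpm.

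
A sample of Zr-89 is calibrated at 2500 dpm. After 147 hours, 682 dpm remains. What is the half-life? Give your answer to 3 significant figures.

A/A₀ = 682/2500 ≈ 0.2728.
n = log₂(3.6657) ≈ 1.8741 half-lives elapsed in 147 hours.
t½ = 147/1.8741 ≈ 78.438 hours.

78.4 hours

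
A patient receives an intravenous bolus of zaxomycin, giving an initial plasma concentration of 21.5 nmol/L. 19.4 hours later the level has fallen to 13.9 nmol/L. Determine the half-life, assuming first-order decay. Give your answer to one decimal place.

A/A₀ = 13.9/21.5 ≈ 0.64651.
n = log₂(1.5468) ≈ 0.62925 half-lives elapsed in 19.4 hours.
t½ = 19.4/0.62925 ≈ 30.83 hours.

30.8 hours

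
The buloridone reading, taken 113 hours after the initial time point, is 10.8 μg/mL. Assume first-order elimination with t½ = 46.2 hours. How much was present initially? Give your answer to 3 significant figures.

58.8 μg/mL

Number of half-lives elapsed: n = 113/46.2 ≈ 2.4459.
A₀ = A × 2^n = 10.8 × 2^2.4459 = 10.8 × 5.4486 ≈ 58.845 μg/mL.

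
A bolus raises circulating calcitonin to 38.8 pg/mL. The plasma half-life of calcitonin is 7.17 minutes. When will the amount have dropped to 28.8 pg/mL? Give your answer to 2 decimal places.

Fraction remaining = 28.8/38.8 ≈ 0.74227.
n = log₂(38.8/28.8) = ln(1.3472)/ln 2 ≈ 0.42999 half-lives.
t = n × t½ = 0.42999 × 7.17 ≈ 3.083 minutes.

3.08 minutes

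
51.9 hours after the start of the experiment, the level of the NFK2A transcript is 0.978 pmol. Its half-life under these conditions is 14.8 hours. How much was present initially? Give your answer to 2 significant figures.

11 pmol

Number of half-lives elapsed: n = 51.9/14.8 ≈ 3.5068.
A₀ = A × 2^n = 0.978 × 2^3.5068 = 0.978 × 11.367 ≈ 11.117 pmol.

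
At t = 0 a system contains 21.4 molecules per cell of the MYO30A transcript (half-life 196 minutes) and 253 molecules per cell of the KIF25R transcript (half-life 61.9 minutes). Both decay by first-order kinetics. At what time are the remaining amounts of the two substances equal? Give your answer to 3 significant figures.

Set 21.4·(1/2)^(t/196) = 253·(1/2)^(t/61.9).
Taking log₂: log₂(21.4/253) = t·(1/196 − 1/61.9).
log₂(0.084585) = -3.5635; 1/196 − 1/61.9 = -0.011053.
t = -3.5635 / -0.011053 ≈ 322.4 minutes.

322 minutes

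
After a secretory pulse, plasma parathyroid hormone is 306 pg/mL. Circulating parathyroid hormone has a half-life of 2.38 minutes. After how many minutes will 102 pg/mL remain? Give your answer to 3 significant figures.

Fraction remaining = 102/306 ≈ 0.33333.
n = log₂(306/102) = ln(3)/ln 2 ≈ 1.585 half-lives.
t = n × t½ = 1.585 × 2.38 ≈ 3.7722 minutes.

3.77 minutes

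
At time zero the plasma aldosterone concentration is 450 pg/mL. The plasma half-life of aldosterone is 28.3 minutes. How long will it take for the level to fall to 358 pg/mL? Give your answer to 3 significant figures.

Fraction remaining = 358/450 ≈ 0.79556.
n = log₂(450/358) = ln(1.257)/ln 2 ≈ 0.32997 half-lives.
t = n × t½ = 0.32997 × 28.3 ≈ 9.338 minutes.

9.34 minutes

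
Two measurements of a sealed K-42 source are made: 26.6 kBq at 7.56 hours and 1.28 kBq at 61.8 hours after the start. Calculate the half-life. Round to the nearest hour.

12 hours

Over Δt = 61.8 − 7.56 = 54.24 hours, the level fell by a factor of 26.6/1.28 ≈ 20.781.
n = log₂(20.781) ≈ 4.3772 half-lives, so t½ = 54.24/4.3772 ≈ 12.391 hours.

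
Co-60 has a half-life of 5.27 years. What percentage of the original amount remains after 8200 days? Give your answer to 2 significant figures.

5.2%

8200 days = 22.4658 years.
n = 22.4658/5.27 ≈ 4.263 half-lives.
Fraction remaining = (1/2)^4.263 ≈ 0.052086, i.e. 5.2086%.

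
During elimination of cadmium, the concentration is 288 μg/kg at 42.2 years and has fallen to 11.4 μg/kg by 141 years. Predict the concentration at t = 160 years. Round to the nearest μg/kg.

6 μg/kg

Over Δt = 141 − 42.2 = 98.8 years, the level fell by a factor of 288/11.4 ≈ 25.263.
n = log₂(25.263) ≈ 4.659 half-lives, so t½ = 98.8/4.659 ≈ 21.206 years.
From t = 141 to t = 160: 11.4 × (1/2)^((160−141)/21.206) ≈ 6.1263 μg/kg.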